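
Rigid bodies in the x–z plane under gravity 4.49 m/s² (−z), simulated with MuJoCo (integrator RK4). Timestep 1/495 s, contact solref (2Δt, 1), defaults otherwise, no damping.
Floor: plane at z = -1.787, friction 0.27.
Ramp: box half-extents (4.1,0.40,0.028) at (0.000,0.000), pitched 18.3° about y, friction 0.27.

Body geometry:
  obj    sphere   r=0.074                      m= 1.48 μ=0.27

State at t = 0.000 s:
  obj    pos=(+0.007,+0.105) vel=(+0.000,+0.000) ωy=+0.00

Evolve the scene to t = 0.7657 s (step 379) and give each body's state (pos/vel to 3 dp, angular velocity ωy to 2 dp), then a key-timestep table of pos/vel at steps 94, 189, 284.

State at t = 0.7657 s:
  obj    pos=(+0.287,+0.012) vel=(+0.732,-0.242) ωy=+10.42

Key-timestep trajectory:
   step    t(s)  obj.x    obj.z    obj.vx   obj.vz 
     94  0.1899   +0.024  +0.099  +0.182  -0.060
    189  0.3818   +0.077  +0.082  +0.365  -0.121
    284  0.5737   +0.164  +0.053  +0.549  -0.181


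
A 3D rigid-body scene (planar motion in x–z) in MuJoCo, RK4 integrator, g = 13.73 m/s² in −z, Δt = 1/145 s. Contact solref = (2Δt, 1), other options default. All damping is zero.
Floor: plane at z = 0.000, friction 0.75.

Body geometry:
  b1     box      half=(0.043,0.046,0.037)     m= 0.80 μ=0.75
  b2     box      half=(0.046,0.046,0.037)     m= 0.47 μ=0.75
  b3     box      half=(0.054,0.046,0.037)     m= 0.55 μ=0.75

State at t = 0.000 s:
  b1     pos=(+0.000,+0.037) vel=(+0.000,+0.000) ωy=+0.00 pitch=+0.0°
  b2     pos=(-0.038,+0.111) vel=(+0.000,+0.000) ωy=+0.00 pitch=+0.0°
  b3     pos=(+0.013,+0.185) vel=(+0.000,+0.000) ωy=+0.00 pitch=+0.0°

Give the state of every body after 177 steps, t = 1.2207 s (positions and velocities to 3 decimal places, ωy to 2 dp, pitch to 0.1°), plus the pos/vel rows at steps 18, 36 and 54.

State at t = 1.2207 s:
  b1     pos=(+0.000,+0.037) vel=(+0.000,+0.000) ωy=+0.00 pitch=+0.0°
  b2     pos=(-0.038,+0.111) vel=(+0.000,+0.000) ωy=+0.00 pitch=-0.1°
  b3     pos=(+0.139,+0.037) vel=(+0.000,+0.000) ωy=+0.00 pitch=+180.0°

Key-timestep trajectory:
   step    t(s)  b1.x    b1.z    b1.vx   b1.vz   b2.x    b2.z    b2.vx   b2.vz   b3.x    b3.z    b3.vx   b3.vz 
     18  0.1241   +0.000  +0.037  +0.000  +0.000   -0.038  +0.111  -0.002  -0.001   +0.021  +0.183  +0.159  -0.060
     36  0.2483   +0.000  +0.037  -0.002  -0.001   -0.038  +0.111  -0.002  -0.001   +0.053  +0.133  +0.360  -0.920
     54  0.3724   +0.000  +0.037  +0.000  +0.000   -0.038  +0.111  +0.000  +0.000   +0.135  +0.038  +0.843  -1.243


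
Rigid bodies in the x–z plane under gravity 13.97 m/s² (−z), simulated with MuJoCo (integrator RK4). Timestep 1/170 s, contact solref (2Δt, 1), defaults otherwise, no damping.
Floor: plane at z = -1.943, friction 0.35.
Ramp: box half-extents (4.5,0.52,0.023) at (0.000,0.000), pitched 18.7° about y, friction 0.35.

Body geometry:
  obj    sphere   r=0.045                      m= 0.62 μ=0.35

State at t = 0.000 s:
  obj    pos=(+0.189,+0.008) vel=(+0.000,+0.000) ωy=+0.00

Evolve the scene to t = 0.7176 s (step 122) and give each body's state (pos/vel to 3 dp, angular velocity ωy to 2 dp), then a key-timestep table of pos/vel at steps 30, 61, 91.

State at t = 0.7176 s:
  obj    pos=(+0.969,-0.256) vel=(+2.175,-0.736) ωy=+51.01

Key-timestep trajectory:
   step    t(s)  obj.x    obj.z    obj.vx   obj.vz 
     30  0.1765   +0.236  -0.008  +0.535  -0.181
     61  0.3588   +0.384  -0.058  +1.087  -0.368
     91  0.5353   +0.623  -0.139  +1.622  -0.549


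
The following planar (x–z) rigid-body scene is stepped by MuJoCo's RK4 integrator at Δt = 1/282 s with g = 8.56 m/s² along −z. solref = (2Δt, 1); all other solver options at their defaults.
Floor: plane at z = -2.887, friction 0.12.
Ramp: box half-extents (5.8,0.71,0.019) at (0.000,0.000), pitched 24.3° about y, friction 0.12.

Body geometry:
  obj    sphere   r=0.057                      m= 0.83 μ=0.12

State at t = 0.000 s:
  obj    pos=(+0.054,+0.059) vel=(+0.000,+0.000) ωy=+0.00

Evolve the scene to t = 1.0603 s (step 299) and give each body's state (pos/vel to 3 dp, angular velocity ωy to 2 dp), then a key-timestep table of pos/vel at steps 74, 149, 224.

State at t = 1.0603 s:
  obj    pos=(+1.379,-0.539) vel=(+2.499,-1.130) ωy=+43.52

Key-timestep trajectory:
   step    t(s)  obj.x    obj.z    obj.vx   obj.vz 
     74  0.2624   +0.135  +0.022  +0.619  -0.276
    149  0.5284   +0.383  -0.090  +1.245  -0.565
    224  0.7943   +0.798  -0.277  +1.871  -0.850


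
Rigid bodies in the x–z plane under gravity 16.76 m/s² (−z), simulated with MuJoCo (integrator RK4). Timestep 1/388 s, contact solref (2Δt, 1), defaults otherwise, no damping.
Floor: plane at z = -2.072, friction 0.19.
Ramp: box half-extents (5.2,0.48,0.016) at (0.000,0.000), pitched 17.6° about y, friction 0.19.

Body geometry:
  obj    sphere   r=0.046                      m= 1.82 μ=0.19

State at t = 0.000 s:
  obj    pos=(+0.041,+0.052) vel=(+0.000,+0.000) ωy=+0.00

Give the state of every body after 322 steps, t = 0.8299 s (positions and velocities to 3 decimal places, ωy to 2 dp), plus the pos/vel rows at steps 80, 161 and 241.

State at t = 0.8299 s:
  obj    pos=(+1.229,-0.325) vel=(+2.864,-0.908) ωy=+65.30

Key-timestep trajectory:
   step    t(s)  obj.x    obj.z    obj.vx   obj.vz 
     80  0.2062   +0.114  +0.029  +0.712  -0.226
    161  0.4149   +0.338  -0.042  +1.432  -0.454
    241  0.6211   +0.707  -0.159  +2.143  -0.680


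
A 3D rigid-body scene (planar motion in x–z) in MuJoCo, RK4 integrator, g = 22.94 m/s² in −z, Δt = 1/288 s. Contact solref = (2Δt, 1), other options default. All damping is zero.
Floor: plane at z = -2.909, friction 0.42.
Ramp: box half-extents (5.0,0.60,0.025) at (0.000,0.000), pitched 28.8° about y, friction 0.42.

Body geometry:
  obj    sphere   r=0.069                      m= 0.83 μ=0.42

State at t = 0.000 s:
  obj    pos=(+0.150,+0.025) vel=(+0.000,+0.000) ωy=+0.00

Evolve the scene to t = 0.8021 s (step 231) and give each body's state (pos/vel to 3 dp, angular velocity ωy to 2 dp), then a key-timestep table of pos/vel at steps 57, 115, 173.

State at t = 0.8021 s:
  obj    pos=(+2.375,-1.199) vel=(+5.548,-3.050) ωy=+91.75

Key-timestep trajectory:
   step    t(s)  obj.x    obj.z    obj.vx   obj.vz 
     57  0.1979   +0.286  -0.050  +1.369  -0.753
    115  0.3993   +0.702  -0.278  +2.762  -1.519
    173  0.6007   +1.398  -0.661  +4.155  -2.284


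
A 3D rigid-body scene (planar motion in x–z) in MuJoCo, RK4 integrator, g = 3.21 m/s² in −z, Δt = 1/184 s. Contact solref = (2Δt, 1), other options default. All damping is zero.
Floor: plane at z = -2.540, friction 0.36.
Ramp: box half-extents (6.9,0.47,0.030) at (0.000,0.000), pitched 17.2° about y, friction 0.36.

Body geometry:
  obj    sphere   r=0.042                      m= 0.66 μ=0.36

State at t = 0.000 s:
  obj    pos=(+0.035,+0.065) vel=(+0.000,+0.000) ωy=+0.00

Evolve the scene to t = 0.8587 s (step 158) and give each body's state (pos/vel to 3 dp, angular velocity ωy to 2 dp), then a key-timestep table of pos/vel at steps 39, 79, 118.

State at t = 0.8587 s:
  obj    pos=(+0.274,-0.009) vel=(+0.556,-0.172) ωy=+13.86

Key-timestep trajectory:
   step    t(s)  obj.x    obj.z    obj.vx   obj.vz 
     39  0.2120   +0.049  +0.060  +0.137  -0.043
     79  0.4293   +0.095  +0.046  +0.278  -0.086
    118  0.6413   +0.168  +0.023  +0.415  -0.129


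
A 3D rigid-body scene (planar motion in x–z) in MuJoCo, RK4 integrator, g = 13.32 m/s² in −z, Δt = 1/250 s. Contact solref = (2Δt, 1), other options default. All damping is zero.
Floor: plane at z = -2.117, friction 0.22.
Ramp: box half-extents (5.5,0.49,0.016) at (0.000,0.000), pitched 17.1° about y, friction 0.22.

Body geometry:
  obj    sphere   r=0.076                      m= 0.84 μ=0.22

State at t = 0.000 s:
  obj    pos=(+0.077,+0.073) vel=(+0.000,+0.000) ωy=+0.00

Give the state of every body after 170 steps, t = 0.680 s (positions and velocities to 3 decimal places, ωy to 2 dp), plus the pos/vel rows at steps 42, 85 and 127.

State at t = 0.680 s:
  obj    pos=(+0.695,-0.118) vel=(+1.818,-0.559) ωy=+25.03

Key-timestep trajectory:
   step    t(s)  obj.x    obj.z    obj.vx   obj.vz 
     42  0.1680   +0.115  +0.061  +0.449  -0.138
     85  0.3400   +0.232  +0.025  +0.909  -0.280
    127  0.5080   +0.422  -0.034  +1.358  -0.418


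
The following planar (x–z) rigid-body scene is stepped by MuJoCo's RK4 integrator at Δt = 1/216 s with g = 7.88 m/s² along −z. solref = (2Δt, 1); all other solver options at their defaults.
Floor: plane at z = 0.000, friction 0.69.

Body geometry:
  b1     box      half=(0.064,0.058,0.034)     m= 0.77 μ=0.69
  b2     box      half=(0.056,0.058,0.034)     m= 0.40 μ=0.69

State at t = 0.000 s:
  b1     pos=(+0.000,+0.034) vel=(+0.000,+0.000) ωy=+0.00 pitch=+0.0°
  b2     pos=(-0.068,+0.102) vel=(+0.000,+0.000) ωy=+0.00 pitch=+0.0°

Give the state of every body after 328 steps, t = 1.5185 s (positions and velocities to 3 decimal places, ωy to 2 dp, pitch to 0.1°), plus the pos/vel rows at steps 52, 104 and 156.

State at t = 1.5185 s:
  b1     pos=(+0.000,+0.034) vel=(+0.000,+0.000) ωy=+0.00 pitch=+0.0°
  b2     pos=(-0.209,+0.034) vel=(+0.000,+0.000) ωy=+0.00 pitch=+180.0°

Key-timestep trajectory:
   step    t(s)  b1.x    b1.z    b1.vx   b1.vz   b2.x    b2.z    b2.vx   b2.vz 
     52  0.2407   +0.000  +0.034  +0.000  +0.000   -0.085  +0.095  -0.180  -0.145
    104  0.4815   +0.000  +0.034  +0.000  +0.000   -0.141  +0.065  -0.123  +0.020
    156  0.7222   +0.000  +0.034  +0.000  +0.000   -0.165  +0.064  -0.152  -0.034


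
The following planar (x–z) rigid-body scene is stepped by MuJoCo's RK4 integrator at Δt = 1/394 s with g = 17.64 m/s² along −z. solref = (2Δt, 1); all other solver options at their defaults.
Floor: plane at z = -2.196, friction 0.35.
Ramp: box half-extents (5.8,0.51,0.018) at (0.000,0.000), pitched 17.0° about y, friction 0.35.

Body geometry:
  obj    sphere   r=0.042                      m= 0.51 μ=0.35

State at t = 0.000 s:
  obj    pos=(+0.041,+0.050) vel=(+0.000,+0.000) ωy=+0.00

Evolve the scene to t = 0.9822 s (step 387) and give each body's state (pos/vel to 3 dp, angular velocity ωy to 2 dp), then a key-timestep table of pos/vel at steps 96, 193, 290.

State at t = 0.9822 s:
  obj    pos=(+1.741,-0.469) vel=(+3.460,-1.058) ωy=+86.15

Key-timestep trajectory:
   step    t(s)  obj.x    obj.z    obj.vx   obj.vz 
     96  0.2437   +0.146  +0.018  +0.858  -0.262
    193  0.4898   +0.464  -0.079  +1.726  -0.528
    290  0.7360   +0.995  -0.242  +2.593  -0.793


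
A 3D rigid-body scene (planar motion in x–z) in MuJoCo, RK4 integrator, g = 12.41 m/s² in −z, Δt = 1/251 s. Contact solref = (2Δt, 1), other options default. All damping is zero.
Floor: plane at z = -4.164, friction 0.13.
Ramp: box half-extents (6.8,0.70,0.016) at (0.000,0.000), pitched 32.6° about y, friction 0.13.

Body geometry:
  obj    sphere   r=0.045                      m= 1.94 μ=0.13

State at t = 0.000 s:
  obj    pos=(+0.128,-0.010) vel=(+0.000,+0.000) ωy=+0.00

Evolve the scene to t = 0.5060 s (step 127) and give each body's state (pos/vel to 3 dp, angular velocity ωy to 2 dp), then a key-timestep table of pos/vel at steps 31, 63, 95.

State at t = 0.5060 s:
  obj    pos=(+0.703,-0.377) vel=(+2.270,-1.454) ωy=+38.15

Key-timestep trajectory:
   step    t(s)  obj.x    obj.z    obj.vx   obj.vz 
     31  0.1235   +0.162  -0.032  +0.550  -0.365
     63  0.2510   +0.270  -0.100  +1.131  -0.713
     95  0.3785   +0.450  -0.215  +1.711  -1.061


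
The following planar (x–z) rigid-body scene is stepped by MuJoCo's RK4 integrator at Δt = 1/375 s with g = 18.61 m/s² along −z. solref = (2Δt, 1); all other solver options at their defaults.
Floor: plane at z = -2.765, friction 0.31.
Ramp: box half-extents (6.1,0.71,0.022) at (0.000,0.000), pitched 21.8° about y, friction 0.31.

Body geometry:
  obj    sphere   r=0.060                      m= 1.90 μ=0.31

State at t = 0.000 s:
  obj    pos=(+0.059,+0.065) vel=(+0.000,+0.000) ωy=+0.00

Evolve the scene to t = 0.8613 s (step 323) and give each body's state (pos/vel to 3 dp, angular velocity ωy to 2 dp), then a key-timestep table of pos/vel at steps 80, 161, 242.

State at t = 0.8613 s:
  obj    pos=(+1.759,-0.615) vel=(+3.948,-1.579) ωy=+70.86

Key-timestep trajectory:
   step    t(s)  obj.x    obj.z    obj.vx   obj.vz 
     80  0.2133   +0.163  +0.023  +0.978  -0.391
    161  0.4293   +0.481  -0.104  +1.968  -0.787
    242  0.6453   +1.013  -0.317  +2.958  -1.183


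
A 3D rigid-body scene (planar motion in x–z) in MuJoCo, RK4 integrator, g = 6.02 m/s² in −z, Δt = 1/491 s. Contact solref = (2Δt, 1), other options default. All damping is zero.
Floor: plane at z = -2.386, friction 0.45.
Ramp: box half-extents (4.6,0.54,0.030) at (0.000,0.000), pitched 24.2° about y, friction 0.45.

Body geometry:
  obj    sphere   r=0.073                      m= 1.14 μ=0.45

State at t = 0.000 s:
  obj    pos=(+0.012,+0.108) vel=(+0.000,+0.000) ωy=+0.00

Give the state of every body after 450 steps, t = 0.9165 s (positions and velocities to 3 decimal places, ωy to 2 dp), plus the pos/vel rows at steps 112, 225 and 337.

State at t = 0.9165 s:
  obj    pos=(+0.687,-0.196) vel=(+1.474,-0.662) ωy=+22.13

Key-timestep trajectory:
   step    t(s)  obj.x    obj.z    obj.vx   obj.vz 
    112  0.2281   +0.054  +0.089  +0.367  -0.165
    225  0.4582   +0.181  +0.032  +0.737  -0.331
    337  0.6864   +0.391  -0.063  +1.104  -0.496


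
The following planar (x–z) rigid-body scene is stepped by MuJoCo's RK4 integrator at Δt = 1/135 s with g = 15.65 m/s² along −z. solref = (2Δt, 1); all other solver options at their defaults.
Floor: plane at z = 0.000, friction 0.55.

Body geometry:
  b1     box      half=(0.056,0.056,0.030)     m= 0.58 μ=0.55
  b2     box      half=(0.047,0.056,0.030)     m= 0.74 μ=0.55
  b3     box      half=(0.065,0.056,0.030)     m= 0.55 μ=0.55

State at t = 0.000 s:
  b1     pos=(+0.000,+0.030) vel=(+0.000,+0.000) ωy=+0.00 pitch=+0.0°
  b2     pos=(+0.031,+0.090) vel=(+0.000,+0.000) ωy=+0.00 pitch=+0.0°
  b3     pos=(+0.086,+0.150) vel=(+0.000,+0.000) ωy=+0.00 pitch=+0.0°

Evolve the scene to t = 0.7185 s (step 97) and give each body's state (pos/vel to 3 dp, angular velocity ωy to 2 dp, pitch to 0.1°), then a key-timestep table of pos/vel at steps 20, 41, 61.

State at t = 0.7185 s:
  b1     pos=(+0.000,+0.030) vel=(+0.000,+0.000) ωy=+0.00 pitch=+0.0°
  b2     pos=(+0.031,+0.090) vel=(+0.000,+0.000) ωy=+0.00 pitch=+0.0°
  b3     pos=(+0.115,+0.065) vel=(+0.000,+0.000) ωy=+0.00 pitch=+90.0°

Key-timestep trajectory:
   step    t(s)  b1.x    b1.z    b1.vx   b1.vz   b2.x    b2.z    b2.vx   b2.vz   b3.x    b3.z    b3.vx   b3.vz 
     20  0.1481   +0.000  +0.030  +0.000  +0.000   +0.031  +0.090  -0.001  +0.000   +0.104  +0.138  +0.244  -0.298
     41  0.3037   +0.000  +0.030  +0.000  +0.000   +0.031  +0.090  +0.000  +0.000   +0.121  +0.067  -0.160  -0.017
     61  0.4519   +0.000  +0.030  +0.000  +0.000   +0.031  +0.090  +0.000  +0.000   +0.117  +0.065  -0.021  +0.010


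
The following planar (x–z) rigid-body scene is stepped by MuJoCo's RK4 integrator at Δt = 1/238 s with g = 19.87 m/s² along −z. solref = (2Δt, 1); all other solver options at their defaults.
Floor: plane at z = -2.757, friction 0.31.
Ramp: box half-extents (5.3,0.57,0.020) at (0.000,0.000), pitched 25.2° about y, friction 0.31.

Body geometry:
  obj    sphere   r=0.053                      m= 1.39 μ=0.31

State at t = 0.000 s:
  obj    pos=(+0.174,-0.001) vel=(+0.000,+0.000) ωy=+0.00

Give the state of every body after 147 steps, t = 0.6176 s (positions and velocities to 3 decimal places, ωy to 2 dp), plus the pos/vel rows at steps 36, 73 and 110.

State at t = 0.6176 s:
  obj    pos=(+1.217,-0.492) vel=(+3.377,-1.589) ωy=+70.41

Key-timestep trajectory:
   step    t(s)  obj.x    obj.z    obj.vx   obj.vz 
     36  0.1513   +0.237  -0.031  +0.827  -0.389
     73  0.3067   +0.431  -0.122  +1.677  -0.789
    110  0.4622   +0.758  -0.276  +2.527  -1.189


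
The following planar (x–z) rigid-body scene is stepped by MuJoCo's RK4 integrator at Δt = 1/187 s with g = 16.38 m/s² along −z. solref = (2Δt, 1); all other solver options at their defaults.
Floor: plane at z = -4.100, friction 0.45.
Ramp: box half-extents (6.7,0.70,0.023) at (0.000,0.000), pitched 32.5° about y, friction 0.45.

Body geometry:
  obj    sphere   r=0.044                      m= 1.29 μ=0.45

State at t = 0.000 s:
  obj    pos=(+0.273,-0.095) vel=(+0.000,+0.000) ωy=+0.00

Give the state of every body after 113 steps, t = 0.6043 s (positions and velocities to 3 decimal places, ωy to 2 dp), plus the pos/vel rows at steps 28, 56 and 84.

State at t = 0.6043 s:
  obj    pos=(+1.241,-0.711) vel=(+3.204,-2.041) ωy=+86.31

Key-timestep trajectory:
   step    t(s)  obj.x    obj.z    obj.vx   obj.vz 
     28  0.1497   +0.333  -0.133  +0.794  -0.506
     56  0.2995   +0.511  -0.246  +1.588  -1.012
     84  0.4492   +0.808  -0.435  +2.382  -1.517


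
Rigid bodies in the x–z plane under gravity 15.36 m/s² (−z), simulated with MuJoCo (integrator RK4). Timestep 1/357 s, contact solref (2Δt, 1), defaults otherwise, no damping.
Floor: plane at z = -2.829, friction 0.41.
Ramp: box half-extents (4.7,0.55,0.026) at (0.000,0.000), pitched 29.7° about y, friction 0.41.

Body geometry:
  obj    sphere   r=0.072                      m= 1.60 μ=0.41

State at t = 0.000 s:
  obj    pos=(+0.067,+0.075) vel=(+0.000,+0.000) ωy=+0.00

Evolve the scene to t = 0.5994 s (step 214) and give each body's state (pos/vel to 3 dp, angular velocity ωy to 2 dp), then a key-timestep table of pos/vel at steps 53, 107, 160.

State at t = 0.5994 s:
  obj    pos=(+0.915,-0.409) vel=(+2.831,-1.614) ωy=+45.25

Key-timestep trajectory:
   step    t(s)  obj.x    obj.z    obj.vx   obj.vz 
     53  0.1485   +0.119  +0.045  +0.701  -0.400
    107  0.2997   +0.279  -0.046  +1.415  -0.807
    160  0.4482   +0.541  -0.196  +2.116  -1.207


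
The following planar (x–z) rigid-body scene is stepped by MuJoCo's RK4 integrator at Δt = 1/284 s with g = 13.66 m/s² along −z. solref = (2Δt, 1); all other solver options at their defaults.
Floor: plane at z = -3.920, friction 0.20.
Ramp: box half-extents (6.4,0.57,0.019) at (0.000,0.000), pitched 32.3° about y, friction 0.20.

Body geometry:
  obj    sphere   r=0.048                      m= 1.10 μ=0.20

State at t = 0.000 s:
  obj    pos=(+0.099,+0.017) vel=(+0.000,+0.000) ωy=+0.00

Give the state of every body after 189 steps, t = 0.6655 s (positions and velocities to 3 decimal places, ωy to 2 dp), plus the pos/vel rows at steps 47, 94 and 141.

State at t = 0.6655 s:
  obj    pos=(+1.075,-0.600) vel=(+2.933,-1.854) ωy=+72.26

Key-timestep trajectory:
   step    t(s)  obj.x    obj.z    obj.vx   obj.vz 
     47  0.1655   +0.159  -0.021  +0.730  -0.461
     94  0.3310   +0.340  -0.136  +1.459  -0.922
    141  0.4965   +0.642  -0.327  +2.188  -1.383


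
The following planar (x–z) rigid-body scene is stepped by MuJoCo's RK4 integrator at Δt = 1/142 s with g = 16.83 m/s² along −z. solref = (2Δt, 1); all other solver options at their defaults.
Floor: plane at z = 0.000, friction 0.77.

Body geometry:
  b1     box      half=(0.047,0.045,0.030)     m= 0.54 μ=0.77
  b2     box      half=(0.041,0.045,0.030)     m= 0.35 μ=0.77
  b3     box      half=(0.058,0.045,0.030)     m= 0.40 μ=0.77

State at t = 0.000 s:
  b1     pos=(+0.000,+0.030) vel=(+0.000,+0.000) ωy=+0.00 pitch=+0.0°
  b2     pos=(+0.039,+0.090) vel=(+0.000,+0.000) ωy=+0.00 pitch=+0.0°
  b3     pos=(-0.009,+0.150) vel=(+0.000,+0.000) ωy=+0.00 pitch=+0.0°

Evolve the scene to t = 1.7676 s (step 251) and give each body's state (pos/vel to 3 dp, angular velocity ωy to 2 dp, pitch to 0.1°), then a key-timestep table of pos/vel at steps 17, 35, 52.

State at t = 1.7676 s:
  b1     pos=(+0.000,+0.030) vel=(+0.000,+0.000) ωy=+0.00 pitch=+0.0°
  b2     pos=(+0.039,+0.090) vel=(+0.000,+0.000) ωy=+0.00 pitch=+0.1°
  b3     pos=(-0.139,+0.030) vel=(+0.000,+0.000) ωy=+0.00 pitch=+180.0°

Key-timestep trajectory:
   step    t(s)  b1.x    b1.z    b1.vx   b1.vz   b2.x    b2.z    b2.vx   b2.vz   b3.x    b3.z    b3.vx   b3.vz 
     17  0.1197   +0.000  +0.030  +0.001  +0.000   +0.039  +0.090  +0.001  +0.001   -0.021  +0.144  -0.228  -0.180
     35  0.2465   +0.000  +0.030  +0.001  +0.000   +0.039  +0.090  +0.000  +0.000   -0.068  +0.116  -0.556  -0.219
     52  0.3662   +0.000  +0.030  +0.000  +0.000   +0.039  +0.090  +0.000  +0.000   -0.141  +0.023  -0.066  +0.030


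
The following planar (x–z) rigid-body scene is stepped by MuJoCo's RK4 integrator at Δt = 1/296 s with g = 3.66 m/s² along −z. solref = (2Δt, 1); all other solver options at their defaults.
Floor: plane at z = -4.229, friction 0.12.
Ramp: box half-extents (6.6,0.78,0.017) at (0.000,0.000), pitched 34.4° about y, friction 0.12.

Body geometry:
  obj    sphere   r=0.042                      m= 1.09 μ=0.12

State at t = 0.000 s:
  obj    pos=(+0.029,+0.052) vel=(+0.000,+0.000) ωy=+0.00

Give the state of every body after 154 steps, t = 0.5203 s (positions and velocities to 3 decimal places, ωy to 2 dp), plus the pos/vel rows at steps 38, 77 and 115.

State at t = 0.5203 s:
  obj    pos=(+0.219,-0.079) vel=(+0.730,-0.504) ωy=+11.20

Key-timestep trajectory:
   step    t(s)  obj.x    obj.z    obj.vx   obj.vz 
     38  0.1284   +0.040  +0.044  +0.180  -0.126
     77  0.2601   +0.076  +0.019  +0.368  -0.248
    115  0.3885   +0.135  -0.021  +0.548  -0.372


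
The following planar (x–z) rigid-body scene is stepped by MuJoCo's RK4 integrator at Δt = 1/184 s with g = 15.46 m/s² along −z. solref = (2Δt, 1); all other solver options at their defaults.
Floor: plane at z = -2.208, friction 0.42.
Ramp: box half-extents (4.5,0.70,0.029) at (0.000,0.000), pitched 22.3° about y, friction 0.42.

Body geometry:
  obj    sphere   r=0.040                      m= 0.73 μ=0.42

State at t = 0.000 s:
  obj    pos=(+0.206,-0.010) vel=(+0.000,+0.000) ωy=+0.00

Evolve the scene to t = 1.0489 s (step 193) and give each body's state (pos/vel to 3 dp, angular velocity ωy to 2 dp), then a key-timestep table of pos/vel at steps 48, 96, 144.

State at t = 1.0489 s:
  obj    pos=(+2.339,-0.885) vel=(+4.066,-1.668) ωy=+109.87

Key-timestep trajectory:
   step    t(s)  obj.x    obj.z    obj.vx   obj.vz 
     48  0.2609   +0.338  -0.064  +1.011  -0.415
     96  0.5217   +0.734  -0.226  +2.023  -0.830
    144  0.7826   +1.393  -0.497  +3.034  -1.244


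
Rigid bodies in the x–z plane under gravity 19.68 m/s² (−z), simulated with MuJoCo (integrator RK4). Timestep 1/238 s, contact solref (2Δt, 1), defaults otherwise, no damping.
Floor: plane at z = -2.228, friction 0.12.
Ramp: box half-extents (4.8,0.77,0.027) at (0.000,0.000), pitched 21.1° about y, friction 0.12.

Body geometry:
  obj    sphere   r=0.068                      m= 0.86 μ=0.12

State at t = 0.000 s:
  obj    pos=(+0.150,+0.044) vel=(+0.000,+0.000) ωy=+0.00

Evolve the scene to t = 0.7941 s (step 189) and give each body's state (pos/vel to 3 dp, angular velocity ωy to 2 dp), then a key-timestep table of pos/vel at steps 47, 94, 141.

State at t = 0.7941 s:
  obj    pos=(+1.639,-0.531) vel=(+3.750,-1.447) ωy=+59.08

Key-timestep trajectory:
   step    t(s)  obj.x    obj.z    obj.vx   obj.vz 
     47  0.1975   +0.242  +0.008  +0.933  -0.360
     94  0.3950   +0.518  -0.098  +1.865  -0.720
    141  0.5924   +0.979  -0.276  +2.797  -1.079


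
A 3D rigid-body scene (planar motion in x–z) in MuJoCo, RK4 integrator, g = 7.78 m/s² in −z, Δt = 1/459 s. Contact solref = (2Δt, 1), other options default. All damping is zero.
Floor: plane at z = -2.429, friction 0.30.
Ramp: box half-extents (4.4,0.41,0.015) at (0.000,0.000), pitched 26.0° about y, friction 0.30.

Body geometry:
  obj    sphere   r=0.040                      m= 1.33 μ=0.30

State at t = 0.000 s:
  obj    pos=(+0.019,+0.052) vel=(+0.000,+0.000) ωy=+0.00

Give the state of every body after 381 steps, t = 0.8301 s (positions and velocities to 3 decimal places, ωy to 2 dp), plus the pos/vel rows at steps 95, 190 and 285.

State at t = 0.8301 s:
  obj    pos=(+0.773,-0.316) vel=(+1.818,-0.886) ωy=+50.55

Key-timestep trajectory:
   step    t(s)  obj.x    obj.z    obj.vx   obj.vz 
     95  0.2070   +0.066  +0.029  +0.453  -0.221
    190  0.4139   +0.207  -0.040  +0.906  -0.442
    285  0.6209   +0.441  -0.154  +1.360  -0.663


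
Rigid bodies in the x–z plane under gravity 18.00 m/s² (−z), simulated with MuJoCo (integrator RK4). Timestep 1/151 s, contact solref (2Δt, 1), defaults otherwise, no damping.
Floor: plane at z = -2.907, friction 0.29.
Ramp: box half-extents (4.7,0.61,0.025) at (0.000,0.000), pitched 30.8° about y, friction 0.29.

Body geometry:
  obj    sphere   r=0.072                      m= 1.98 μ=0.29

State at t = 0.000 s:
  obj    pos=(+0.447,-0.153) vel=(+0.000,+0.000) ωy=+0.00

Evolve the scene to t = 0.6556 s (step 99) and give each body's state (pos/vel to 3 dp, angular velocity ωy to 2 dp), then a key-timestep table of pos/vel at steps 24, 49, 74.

State at t = 0.6556 s:
  obj    pos=(+1.662,-0.878) vel=(+3.708,-2.210) ωy=+59.92

Key-timestep trajectory:
   step    t(s)  obj.x    obj.z    obj.vx   obj.vz 
     24  0.1589   +0.518  -0.196  +0.899  -0.536
     49  0.3245   +0.745  -0.331  +1.835  -1.094
     74  0.4901   +1.126  -0.558  +2.771  -1.652


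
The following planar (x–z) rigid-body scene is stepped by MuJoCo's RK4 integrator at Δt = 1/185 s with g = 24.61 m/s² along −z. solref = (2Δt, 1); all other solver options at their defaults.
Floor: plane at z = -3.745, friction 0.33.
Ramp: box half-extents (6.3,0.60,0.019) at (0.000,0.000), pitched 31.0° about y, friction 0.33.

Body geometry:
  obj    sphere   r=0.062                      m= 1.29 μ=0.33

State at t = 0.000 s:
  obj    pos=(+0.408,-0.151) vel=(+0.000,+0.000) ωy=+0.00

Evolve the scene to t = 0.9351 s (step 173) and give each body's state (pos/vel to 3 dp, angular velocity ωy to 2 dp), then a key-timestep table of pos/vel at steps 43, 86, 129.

State at t = 0.9351 s:
  obj    pos=(+3.802,-2.190) vel=(+7.257,-4.360) ωy=+136.53

Key-timestep trajectory:
   step    t(s)  obj.x    obj.z    obj.vx   obj.vz 
     43  0.2324   +0.618  -0.277  +1.804  -1.084
     86  0.4649   +1.247  -0.655  +3.608  -2.168
    129  0.6973   +2.295  -1.285  +5.411  -3.252


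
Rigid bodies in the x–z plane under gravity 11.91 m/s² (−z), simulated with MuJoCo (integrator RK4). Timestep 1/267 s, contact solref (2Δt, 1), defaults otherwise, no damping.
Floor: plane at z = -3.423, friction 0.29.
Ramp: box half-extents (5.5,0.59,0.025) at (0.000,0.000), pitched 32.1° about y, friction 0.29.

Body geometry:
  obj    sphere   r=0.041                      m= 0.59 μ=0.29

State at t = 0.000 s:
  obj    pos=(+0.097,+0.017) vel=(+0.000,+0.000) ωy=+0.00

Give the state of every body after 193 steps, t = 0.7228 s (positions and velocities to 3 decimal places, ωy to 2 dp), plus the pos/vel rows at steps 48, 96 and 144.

State at t = 0.7228 s:
  obj    pos=(+1.098,-0.611) vel=(+2.768,-1.737) ωy=+79.68

Key-timestep trajectory:
   step    t(s)  obj.x    obj.z    obj.vx   obj.vz 
     48  0.1798   +0.159  -0.022  +0.689  -0.432
     96  0.3596   +0.345  -0.138  +1.377  -0.864
    144  0.5393   +0.654  -0.332  +2.066  -1.296


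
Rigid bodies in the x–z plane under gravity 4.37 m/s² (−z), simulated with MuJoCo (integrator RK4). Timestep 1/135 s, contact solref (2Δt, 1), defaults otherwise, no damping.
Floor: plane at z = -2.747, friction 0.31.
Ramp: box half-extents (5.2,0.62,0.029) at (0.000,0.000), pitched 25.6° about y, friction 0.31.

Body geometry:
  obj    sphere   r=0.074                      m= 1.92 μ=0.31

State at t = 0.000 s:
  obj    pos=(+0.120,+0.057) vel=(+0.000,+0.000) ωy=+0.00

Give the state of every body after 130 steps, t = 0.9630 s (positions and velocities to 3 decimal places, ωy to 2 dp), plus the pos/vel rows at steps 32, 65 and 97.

State at t = 0.9630 s:
  obj    pos=(+0.684,-0.214) vel=(+1.171,-0.561) ωy=+17.55

Key-timestep trajectory:
   step    t(s)  obj.x    obj.z    obj.vx   obj.vz 
     32  0.2370   +0.154  +0.040  +0.288  -0.138
     65  0.4815   +0.261  -0.011  +0.586  -0.281
     97  0.7185   +0.434  -0.094  +0.874  -0.419


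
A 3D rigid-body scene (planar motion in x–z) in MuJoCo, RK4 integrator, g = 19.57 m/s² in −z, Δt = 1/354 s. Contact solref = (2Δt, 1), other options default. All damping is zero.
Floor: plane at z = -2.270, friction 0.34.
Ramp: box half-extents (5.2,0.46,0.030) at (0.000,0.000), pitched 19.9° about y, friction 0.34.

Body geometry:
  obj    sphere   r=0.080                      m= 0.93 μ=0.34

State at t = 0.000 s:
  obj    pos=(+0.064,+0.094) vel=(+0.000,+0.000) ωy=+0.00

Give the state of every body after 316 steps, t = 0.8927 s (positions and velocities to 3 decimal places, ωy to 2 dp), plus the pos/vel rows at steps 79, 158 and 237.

State at t = 0.8927 s:
  obj    pos=(+1.847,-0.551) vel=(+3.994,-1.446) ωy=+53.09

Key-timestep trajectory:
   step    t(s)  obj.x    obj.z    obj.vx   obj.vz 
     79  0.2232   +0.175  +0.053  +0.999  -0.361
    158  0.4463   +0.510  -0.068  +1.997  -0.723
    237  0.6695   +1.067  -0.269  +2.995  -1.084


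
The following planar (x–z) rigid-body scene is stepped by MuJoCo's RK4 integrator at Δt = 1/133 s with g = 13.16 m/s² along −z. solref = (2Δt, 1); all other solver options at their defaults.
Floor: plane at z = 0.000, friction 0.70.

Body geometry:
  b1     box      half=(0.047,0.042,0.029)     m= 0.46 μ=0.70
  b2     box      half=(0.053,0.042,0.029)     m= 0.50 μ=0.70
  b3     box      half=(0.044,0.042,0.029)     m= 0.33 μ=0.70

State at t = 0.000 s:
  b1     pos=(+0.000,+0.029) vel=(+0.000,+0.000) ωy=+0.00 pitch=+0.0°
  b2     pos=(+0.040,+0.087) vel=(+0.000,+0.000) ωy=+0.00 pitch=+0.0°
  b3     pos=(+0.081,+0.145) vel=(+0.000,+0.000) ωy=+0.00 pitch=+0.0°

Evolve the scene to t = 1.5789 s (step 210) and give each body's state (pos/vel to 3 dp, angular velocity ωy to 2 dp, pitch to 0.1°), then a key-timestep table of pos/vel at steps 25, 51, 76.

State at t = 1.5789 s:
  b1     pos=(+0.000,+0.029) vel=(+0.000,+0.000) ωy=+0.00 pitch=+0.0°
  b2     pos=(+0.087,+0.053) vel=(+0.000,+0.000) ωy=+0.00 pitch=+90.0°
  b3     pos=(+0.249,+0.029) vel=(+0.000,+0.000) ωy=+0.00 pitch=+180.0°

Key-timestep trajectory:
   step    t(s)  b1.x    b1.z    b1.vx   b1.vz   b2.x    b2.z    b2.vx   b2.vz   b3.x    b3.z    b3.vx   b3.vz 
     25  0.1880   +0.000  +0.029  -0.001  +0.000   +0.058  +0.085  +0.250  -0.090   +0.126  +0.108  +0.481  -0.681
     51  0.3835   +0.000  +0.029  +0.000  +0.000   +0.102  +0.059  +0.021  +0.005   +0.211  +0.052  +0.342  -0.051
     76  0.5714   +0.000  +0.029  +0.000  +0.000   +0.082  +0.055  +0.050  -0.014   +0.249  +0.029  -0.002  +0.003


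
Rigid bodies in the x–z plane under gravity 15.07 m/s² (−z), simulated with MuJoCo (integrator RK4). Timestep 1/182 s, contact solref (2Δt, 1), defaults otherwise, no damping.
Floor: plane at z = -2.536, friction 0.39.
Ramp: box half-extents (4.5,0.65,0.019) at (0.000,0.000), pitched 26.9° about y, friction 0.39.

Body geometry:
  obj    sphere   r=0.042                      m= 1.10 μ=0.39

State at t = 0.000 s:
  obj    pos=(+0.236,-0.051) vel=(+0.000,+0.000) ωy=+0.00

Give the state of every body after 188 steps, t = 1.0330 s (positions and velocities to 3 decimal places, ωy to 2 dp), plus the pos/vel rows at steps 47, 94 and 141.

State at t = 1.0330 s:
  obj    pos=(+2.553,-1.227) vel=(+4.486,-2.276) ωy=+119.76

Key-timestep trajectory:
   step    t(s)  obj.x    obj.z    obj.vx   obj.vz 
     47  0.2582   +0.381  -0.125  +1.122  -0.569
     94  0.5165   +0.815  -0.345  +2.243  -1.138
    141  0.7747   +1.539  -0.713  +3.365  -1.707


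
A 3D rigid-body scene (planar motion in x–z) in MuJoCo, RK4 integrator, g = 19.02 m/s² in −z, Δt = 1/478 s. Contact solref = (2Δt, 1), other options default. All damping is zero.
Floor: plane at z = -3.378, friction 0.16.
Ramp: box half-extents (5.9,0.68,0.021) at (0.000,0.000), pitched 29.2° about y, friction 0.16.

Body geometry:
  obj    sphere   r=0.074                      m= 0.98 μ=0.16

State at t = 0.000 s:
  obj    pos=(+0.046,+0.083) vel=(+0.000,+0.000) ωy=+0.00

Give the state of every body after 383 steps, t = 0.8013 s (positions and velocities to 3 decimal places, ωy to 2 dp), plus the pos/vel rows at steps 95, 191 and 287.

State at t = 0.8013 s:
  obj    pos=(+1.904,-0.955) vel=(+4.636,-2.591) ωy=+71.75

Key-timestep trajectory:
   step    t(s)  obj.x    obj.z    obj.vx   obj.vz 
     95  0.1987   +0.161  +0.019  +1.151  -0.642
    191  0.3996   +0.508  -0.175  +2.313  -1.291
    287  0.6004   +1.089  -0.500  +3.476  -1.938


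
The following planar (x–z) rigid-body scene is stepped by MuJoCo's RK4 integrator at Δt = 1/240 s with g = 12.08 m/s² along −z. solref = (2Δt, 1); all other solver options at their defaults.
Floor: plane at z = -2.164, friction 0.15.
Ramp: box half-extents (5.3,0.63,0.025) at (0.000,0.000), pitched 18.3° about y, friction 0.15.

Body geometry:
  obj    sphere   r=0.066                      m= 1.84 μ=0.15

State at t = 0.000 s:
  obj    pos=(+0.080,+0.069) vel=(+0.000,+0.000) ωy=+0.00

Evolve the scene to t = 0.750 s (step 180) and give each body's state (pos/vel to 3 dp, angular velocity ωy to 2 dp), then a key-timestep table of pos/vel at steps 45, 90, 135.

State at t = 0.750 s:
  obj    pos=(+0.804,-0.170) vel=(+1.929,-0.638) ωy=+30.78

Key-timestep trajectory:
   step    t(s)  obj.x    obj.z    obj.vx   obj.vz 
     45  0.1875   +0.125  +0.054  +0.482  -0.160
     90  0.3750   +0.261  +0.010  +0.965  -0.319
    135  0.5625   +0.487  -0.065  +1.447  -0.479


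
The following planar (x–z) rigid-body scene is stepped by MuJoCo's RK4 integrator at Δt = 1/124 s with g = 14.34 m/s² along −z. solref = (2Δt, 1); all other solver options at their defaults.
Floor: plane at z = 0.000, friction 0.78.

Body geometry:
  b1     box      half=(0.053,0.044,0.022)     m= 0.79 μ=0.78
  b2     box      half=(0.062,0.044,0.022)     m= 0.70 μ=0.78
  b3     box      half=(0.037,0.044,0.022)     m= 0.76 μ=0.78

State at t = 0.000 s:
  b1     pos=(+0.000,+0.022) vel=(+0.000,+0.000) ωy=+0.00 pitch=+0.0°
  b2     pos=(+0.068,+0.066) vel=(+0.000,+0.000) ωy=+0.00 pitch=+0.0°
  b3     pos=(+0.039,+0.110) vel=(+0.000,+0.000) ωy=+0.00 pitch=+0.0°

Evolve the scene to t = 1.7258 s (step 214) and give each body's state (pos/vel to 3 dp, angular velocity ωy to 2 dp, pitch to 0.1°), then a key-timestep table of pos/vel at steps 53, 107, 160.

State at t = 1.7258 s:
  b1     pos=(-0.001,+0.022) vel=(-0.001,+0.000) ωy=+0.00 pitch=+0.0°
  b2     pos=(+0.078,+0.053) vel=(+0.001,-0.001) ωy=-0.02 pitch=+33.9°
  b3     pos=(+0.191,+0.037) vel=(+0.000,+0.000) ωy=+0.00 pitch=+90.0°

Key-timestep trajectory:
   step    t(s)  b1.x    b1.z    b1.vx   b1.vz   b2.x    b2.z    b2.vx   b2.vz   b3.x    b3.z    b3.vx   b3.vz 
     53  0.4274   +0.000  +0.022  -0.001  +0.000   +0.077  +0.054  +0.026  +0.020   +0.123  +0.074  +0.463  -0.294
    107  0.8629   -0.001  +0.022  -0.001  +0.000   +0.077  +0.053  +0.001  -0.001   +0.188  +0.038  +0.105  -0.040
    160  1.2903   -0.001  +0.022  -0.001  +0.000   +0.077  +0.053  +0.001  -0.001   +0.191  +0.037  +0.000  +0.000


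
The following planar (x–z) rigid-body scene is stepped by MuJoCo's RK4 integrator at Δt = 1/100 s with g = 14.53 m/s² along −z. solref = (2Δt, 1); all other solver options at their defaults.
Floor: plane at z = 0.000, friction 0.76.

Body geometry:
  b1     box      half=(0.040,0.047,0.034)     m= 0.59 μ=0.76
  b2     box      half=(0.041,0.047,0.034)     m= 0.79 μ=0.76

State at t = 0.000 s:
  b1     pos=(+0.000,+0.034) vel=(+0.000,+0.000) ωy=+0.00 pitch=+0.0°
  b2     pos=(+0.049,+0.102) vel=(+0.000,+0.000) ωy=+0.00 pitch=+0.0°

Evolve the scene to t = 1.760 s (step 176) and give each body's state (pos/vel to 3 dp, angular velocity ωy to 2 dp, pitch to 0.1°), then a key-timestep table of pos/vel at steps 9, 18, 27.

State at t = 1.760 s:
  b1     pos=(+0.000,+0.034) vel=(+0.000,+0.000) ωy=+0.00 pitch=+0.0°
  b2     pos=(+0.090,+0.041) vel=(+0.000,+0.000) ωy=+0.00 pitch=+90.0°

Key-timestep trajectory:
   step    t(s)  b1.x    b1.z    b1.vx   b1.vz   b2.x    b2.z    b2.vx   b2.vz 
      9  0.0900   +0.000  +0.034  -0.001  +0.003   +0.058  +0.098  +0.217  -0.114
     18  0.1800   +0.000  +0.034  +0.000  +0.001   +0.084  +0.053  +0.309  -1.065
     27  0.2700   +0.000  +0.034  +0.000  +0.000   +0.091  +0.040  -0.018  +0.053


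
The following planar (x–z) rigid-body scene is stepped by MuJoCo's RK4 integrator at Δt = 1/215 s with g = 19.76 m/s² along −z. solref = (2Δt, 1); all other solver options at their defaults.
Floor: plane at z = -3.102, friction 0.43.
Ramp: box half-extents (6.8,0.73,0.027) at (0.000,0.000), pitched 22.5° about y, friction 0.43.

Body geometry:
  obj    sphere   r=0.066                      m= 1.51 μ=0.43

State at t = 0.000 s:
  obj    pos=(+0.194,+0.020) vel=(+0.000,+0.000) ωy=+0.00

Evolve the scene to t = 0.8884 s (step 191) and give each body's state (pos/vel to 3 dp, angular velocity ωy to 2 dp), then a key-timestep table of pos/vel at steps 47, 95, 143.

State at t = 0.8884 s:
  obj    pos=(+2.163,-0.795) vel=(+4.433,-1.836) ωy=+72.69

Key-timestep trajectory:
   step    t(s)  obj.x    obj.z    obj.vx   obj.vz 
     47  0.2186   +0.313  -0.029  +1.091  -0.452
     95  0.4419   +0.681  -0.182  +2.205  -0.913
    143  0.6651   +1.298  -0.437  +3.319  -1.375


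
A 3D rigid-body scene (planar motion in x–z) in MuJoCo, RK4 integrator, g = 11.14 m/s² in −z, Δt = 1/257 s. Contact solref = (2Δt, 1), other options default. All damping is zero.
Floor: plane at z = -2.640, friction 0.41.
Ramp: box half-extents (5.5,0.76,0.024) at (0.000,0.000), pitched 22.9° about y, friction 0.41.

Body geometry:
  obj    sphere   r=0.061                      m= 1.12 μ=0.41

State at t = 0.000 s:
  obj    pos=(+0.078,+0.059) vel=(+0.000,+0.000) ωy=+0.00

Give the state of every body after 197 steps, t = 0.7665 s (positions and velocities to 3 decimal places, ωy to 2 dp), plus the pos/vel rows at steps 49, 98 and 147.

State at t = 0.7665 s:
  obj    pos=(+0.916,-0.295) vel=(+2.186,-0.924) ωy=+38.90

Key-timestep trajectory:
   step    t(s)  obj.x    obj.z    obj.vx   obj.vz 
     49  0.1907   +0.130  +0.037  +0.544  -0.230
     98  0.3813   +0.286  -0.028  +1.088  -0.459
    147  0.5720   +0.545  -0.138  +1.632  -0.689


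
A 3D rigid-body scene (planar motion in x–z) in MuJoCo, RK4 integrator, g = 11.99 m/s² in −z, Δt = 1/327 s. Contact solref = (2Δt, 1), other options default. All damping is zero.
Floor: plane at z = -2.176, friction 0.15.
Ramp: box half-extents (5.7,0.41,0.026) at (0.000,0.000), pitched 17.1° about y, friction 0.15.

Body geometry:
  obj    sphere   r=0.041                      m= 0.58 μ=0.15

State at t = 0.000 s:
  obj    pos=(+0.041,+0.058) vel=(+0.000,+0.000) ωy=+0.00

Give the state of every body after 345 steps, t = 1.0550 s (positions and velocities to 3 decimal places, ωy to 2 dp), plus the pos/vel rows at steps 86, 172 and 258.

State at t = 1.0550 s:
  obj    pos=(+1.381,-0.355) vel=(+2.539,-0.781) ωy=+64.79

Key-timestep trajectory:
   step    t(s)  obj.x    obj.z    obj.vx   obj.vz 
     86  0.2630   +0.124  +0.032  +0.633  -0.195
    172  0.5260   +0.374  -0.045  +1.266  -0.389
    258  0.7890   +0.790  -0.173  +1.899  -0.584


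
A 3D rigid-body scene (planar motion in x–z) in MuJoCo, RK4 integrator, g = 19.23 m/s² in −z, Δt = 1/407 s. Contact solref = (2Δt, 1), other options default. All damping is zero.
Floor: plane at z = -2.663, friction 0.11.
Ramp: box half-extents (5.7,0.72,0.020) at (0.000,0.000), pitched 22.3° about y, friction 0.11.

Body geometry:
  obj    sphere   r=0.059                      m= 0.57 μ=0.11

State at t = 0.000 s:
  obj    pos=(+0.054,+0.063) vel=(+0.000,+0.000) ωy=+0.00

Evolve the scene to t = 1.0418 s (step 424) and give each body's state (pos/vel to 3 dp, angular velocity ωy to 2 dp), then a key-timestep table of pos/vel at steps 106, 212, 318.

State at t = 1.0418 s:
  obj    pos=(+2.736,-1.037) vel=(+5.147,-2.116) ωy=+86.29

Key-timestep trajectory:
   step    t(s)  obj.x    obj.z    obj.vx   obj.vz 
    106  0.2604   +0.222  -0.006  +1.289  -0.526
    212  0.5209   +0.725  -0.212  +2.574  -1.059
    318  0.7813   +1.563  -0.556  +3.858  -1.597
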